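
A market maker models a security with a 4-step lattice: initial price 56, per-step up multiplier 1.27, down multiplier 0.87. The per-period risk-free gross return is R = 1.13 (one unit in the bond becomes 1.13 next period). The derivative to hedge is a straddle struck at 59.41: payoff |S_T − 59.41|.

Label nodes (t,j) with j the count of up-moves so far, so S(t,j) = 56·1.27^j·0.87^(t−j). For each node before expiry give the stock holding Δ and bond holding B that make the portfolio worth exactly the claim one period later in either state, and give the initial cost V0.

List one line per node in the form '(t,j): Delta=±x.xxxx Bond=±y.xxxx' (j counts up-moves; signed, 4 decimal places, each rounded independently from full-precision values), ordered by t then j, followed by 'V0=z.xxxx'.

(0,0): Delta=0.7750 Bond=-21.6119
(1,0): Delta=0.3948 Bond=-5.9018
(1,1): Delta=0.9152 Bond=-34.3936
(2,0): Delta=-0.3924 Bond=26.6972
(2,1): Delta=0.6852 Bond=-24.6355
(2,2): Delta=1.0000 Bond=-46.5267
(3,0): Delta=-1.0000 Bond=52.5752
(3,1): Delta=-0.1682 Bond=18.1023
(3,2): Delta=1.0000 Bond=-52.5752
(3,3): Delta=1.0000 Bond=-52.5752
V0=21.7856

The replicating-portfolio and risk-neutral prices coincide; use p* = (1.13−0.87)/(1.27−0.87) = 0.6500 for the latter.
Terminal values V(4,·): V(4,0)=27.3277, V(4,1)=12.5773, V(4,2)=8.9550, V(4,3)=40.3872, V(4,4)=86.2710
Node (3,0) S=36.8762: V=(p*·12.5773+(1−p*)·27.3277)/1.13=15.6991; Δ=(12.5773−27.3277)/(46.8327−32.0823)=-1.0000; B=V−Δ·S=52.5752
Node (3,1) S=53.8307: V=(p*·8.9550+(1−p*)·12.5773)/1.13=9.0467; Δ=(8.9550−12.5773)/(68.3650−46.8327)=-0.1682; B=V−Δ·S=18.1023
Node (3,2) S=78.5805: V=(p*·40.3872+(1−p*)·8.9550)/1.13=26.0053; Δ=(40.3872−8.9550)/(99.7972−68.3650)=1.0000; B=V−Δ·S=-52.5752
Node (3,3) S=114.7094: V=(p*·86.2710+(1−p*)·40.3872)/1.13=62.1342; Δ=(86.2710−40.3872)/(145.6810−99.7972)=1.0000; B=V−Δ·S=-52.5752
Node (2,0) S=42.3864: V=(p*·9.0467+(1−p*)·15.6991)/1.13=10.0664; Δ=(9.0467−15.6991)/(53.8307−36.8762)=-0.3924; B=V−Δ·S=26.6972
Node (2,1) S=61.8744: V=(p*·26.0053+(1−p*)·9.0467)/1.13=17.7609; Δ=(26.0053−9.0467)/(78.5805−53.8307)=0.6852; B=V−Δ·S=-24.6355
Node (2,2) S=90.3224: V=(p*·62.1342+(1−p*)·26.0053)/1.13=43.7957; Δ=(62.1342−26.0053)/(114.7094−78.5805)=1.0000; B=V−Δ·S=-46.5267
Node (1,0) S=48.7200: V=(p*·17.7609+(1−p*)·10.0664)/1.13=13.3343; Δ=(17.7609−10.0664)/(61.8744−42.3864)=0.3948; B=V−Δ·S=-5.9018
Node (1,1) S=71.1200: V=(p*·43.7957+(1−p*)·17.7609)/1.13=30.6933; Δ=(43.7957−17.7609)/(90.3224−61.8744)=0.9152; B=V−Δ·S=-34.3936
Node (0,0) S=56.0000: V=(p*·30.6933+(1−p*)·13.3343)/1.13=21.7856; Δ=(30.6933−13.3343)/(71.1200−48.7200)=0.7750; B=V−Δ·S=-21.6119
Each (Δ,B) replicates both successor values, so the strategy is self-financing and V0 is arbitrage-free.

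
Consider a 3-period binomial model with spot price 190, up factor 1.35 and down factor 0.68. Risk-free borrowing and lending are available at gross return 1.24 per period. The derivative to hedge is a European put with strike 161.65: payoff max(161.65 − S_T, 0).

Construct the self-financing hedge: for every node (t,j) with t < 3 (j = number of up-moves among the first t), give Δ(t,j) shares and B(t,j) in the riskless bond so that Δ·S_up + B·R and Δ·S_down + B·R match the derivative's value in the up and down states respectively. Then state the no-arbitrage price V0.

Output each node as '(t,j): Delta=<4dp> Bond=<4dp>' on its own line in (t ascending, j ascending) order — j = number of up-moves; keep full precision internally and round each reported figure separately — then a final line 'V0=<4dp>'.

Risk-neutral probability p* = (R−d)/(u−d) = (1.24−0.68)/(1.35−0.68) = 0.8358.
At expiry t=3: V(3,0)=101.9079, V(3,1)=43.0444, V(3,2)=0.0000, V(3,3)=0.0000
(2,0): S=87.8560. Δ = (V_up−V_dn)/(S_up−S_dn) = (43.0444−101.9079)/(118.6056−59.7421) = -1.0000. V = [p*·43.0444 + (1−p*)·101.9079]/1.24 = 42.5069. B = V − Δ·S = 130.3629.
(2,1): S=174.4200. Δ = (V_up−V_dn)/(S_up−S_dn) = (0.0000−43.0444)/(235.4670−118.6056) = -0.3683. V = [p*·0.0000 + (1−p*)·43.0444]/1.24 = 5.6992. B = V − Δ·S = 69.9446.
(2,2): S=346.2750. Δ = (V_up−V_dn)/(S_up−S_dn) = (0.0000−0.0000)/(467.4713−235.4670) = 0.0000. V = [p*·0.0000 + (1−p*)·0.0000]/1.24 = 0.0000. B = V − Δ·S = 0.0000.
(1,0): S=129.2000. Δ = (V_up−V_dn)/(S_up−S_dn) = (5.6992−42.5069)/(174.4200−87.8560) = -0.4252. V = [p*·5.6992 + (1−p*)·42.5069]/1.24 = 9.4696. B = V − Δ·S = 64.4064.
(1,1): S=256.5000. Δ = (V_up−V_dn)/(S_up−S_dn) = (0.0000−5.6992)/(346.2750−174.4200) = -0.0332. V = [p*·0.0000 + (1−p*)·5.6992]/1.24 = 0.7546. B = V − Δ·S = 9.2608.
(0,0): S=190.0000. Δ = (V_up−V_dn)/(S_up−S_dn) = (0.7546−9.4696)/(256.5000−129.2000) = -0.0685. V = [p*·0.7546 + (1−p*)·9.4696]/1.24 = 1.7624. B = V − Δ·S = 14.7698.
Root portfolio cost Δ·190+B reproduces V0=1.7624.

(0,0): Delta=-0.0685 Bond=14.7698
(1,0): Delta=-0.4252 Bond=64.4064
(1,1): Delta=-0.0332 Bond=9.2608
(2,0): Delta=-1.0000 Bond=130.3629
(2,1): Delta=-0.3683 Bond=69.9446
(2,2): Delta=0.0000 Bond=0.0000
V0=1.7624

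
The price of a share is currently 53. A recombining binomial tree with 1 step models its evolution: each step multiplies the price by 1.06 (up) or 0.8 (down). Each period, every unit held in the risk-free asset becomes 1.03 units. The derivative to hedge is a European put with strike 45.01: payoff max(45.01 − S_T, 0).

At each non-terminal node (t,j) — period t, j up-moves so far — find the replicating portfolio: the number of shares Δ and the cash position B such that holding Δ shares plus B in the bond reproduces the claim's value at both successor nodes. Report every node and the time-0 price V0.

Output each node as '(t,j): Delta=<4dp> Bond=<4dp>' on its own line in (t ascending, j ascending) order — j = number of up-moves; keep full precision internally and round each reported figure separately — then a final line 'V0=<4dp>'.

(0,0): Delta=-0.1894 Bond=10.3308
V0=0.2924

Under the risk-neutral measure, an up-move has probability p* = (R−d)/(u−d) = 0.8846 and values discount at R = 1.03.
Terminal payoffs: V(1,0)=2.6100, V(1,1)=0.0000
Node (0,0) S=53.0000: V=(p*·0.0000+(1−p*)·2.6100)/1.03=0.2924; Δ=(0.0000−2.6100)/(56.1800−42.4000)=-0.1894; B=V−Δ·S=10.3308
Each (Δ,B) replicates both successor values, so the strategy is self-financing and V0 is arbitrage-free.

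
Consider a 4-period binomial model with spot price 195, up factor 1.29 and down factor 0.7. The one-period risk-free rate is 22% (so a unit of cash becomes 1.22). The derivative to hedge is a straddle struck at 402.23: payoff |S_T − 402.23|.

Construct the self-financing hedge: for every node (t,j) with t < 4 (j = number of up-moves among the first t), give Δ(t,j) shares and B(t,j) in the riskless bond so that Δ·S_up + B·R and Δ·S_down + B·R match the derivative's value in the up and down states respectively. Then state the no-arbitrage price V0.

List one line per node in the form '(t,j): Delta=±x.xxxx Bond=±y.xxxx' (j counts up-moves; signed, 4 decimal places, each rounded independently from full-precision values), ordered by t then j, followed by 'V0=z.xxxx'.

The replicating-portfolio and risk-neutral prices coincide; use p* = (1.22−0.7)/(1.29−0.7) = 0.8814 for the latter.
At expiry t=4: V(4,0)=355.4105, V(4,1)=315.9484, V(4,2)=243.2252, V(4,3)=109.2070, V(4,4)=137.7696
(3,0): S=66.8850. Δ = (V_up−V_dn)/(S_up−S_dn) = (315.9484−355.4105)/(86.2816−46.8195) = -1.0000. V = [p*·315.9484 + (1−p*)·355.4105]/1.22 = 262.8117. B = V − Δ·S = 329.6967.
(3,1): S=123.2595. Δ = (V_up−V_dn)/(S_up−S_dn) = (243.2252−315.9484)/(159.0048−86.2816) = -1.0000. V = [p*·243.2252 + (1−p*)·315.9484]/1.22 = 206.4372. B = V − Δ·S = 329.6967.
(3,2): S=227.1496. Δ = (V_up−V_dn)/(S_up−S_dn) = (109.2070−243.2252)/(293.0230−159.0048) = -1.0000. V = [p*·109.2070 + (1−p*)·243.2252]/1.22 = 102.5471. B = V − Δ·S = 329.6967.
(3,3): S=418.6044. Δ = (V_up−V_dn)/(S_up−S_dn) = (137.7696−109.2070)/(539.9996−293.0230) = 0.1156. V = [p*·137.7696 + (1−p*)·109.2070]/1.22 = 110.1482. B = V − Δ·S = 61.7369.
(2,0): S=95.5500. Δ = (V_up−V_dn)/(S_up−S_dn) = (206.4372−262.8117)/(123.2595−66.8850) = -1.0000. V = [p*·206.4372 + (1−p*)·262.8117]/1.22 = 174.6932. B = V − Δ·S = 270.2432.
(2,1): S=176.0850. Δ = (V_up−V_dn)/(S_up−S_dn) = (102.5471−206.4372)/(227.1497−123.2595) = -1.0000. V = [p*·102.5471 + (1−p*)·206.4372]/1.22 = 94.1582. B = V − Δ·S = 270.2432.
(2,2): S=324.4995. Δ = (V_up−V_dn)/(S_up−S_dn) = (110.1482−102.5471)/(418.6044−227.1496) = 0.0397. V = [p*·110.1482 + (1−p*)·102.5471]/1.22 = 89.5462. B = V − Δ·S = 76.6629.
(1,0): S=136.5000. Δ = (V_up−V_dn)/(S_up−S_dn) = (94.1582−174.6932)/(176.0850−95.5500) = -1.0000. V = [p*·94.1582 + (1−p*)·174.6932]/1.22 = 85.0108. B = V − Δ·S = 221.5108.
(1,1): S=251.5500. Δ = (V_up−V_dn)/(S_up−S_dn) = (89.5462−94.1582)/(324.4995−176.0850) = -0.0311. V = [p*·89.5462 + (1−p*)·94.1582]/1.22 = 73.8471. B = V − Δ·S = 81.6640.
(0,0): S=195.0000. Δ = (V_up−V_dn)/(S_up−S_dn) = (73.8471−85.0108)/(251.5500−136.5000) = -0.0970. V = [p*·73.8471 + (1−p*)·85.0108]/1.22 = 61.6160. B = V − Δ·S = 80.5377.
Root portfolio cost Δ·195+B reproduces V0=61.6160.

(0,0): Delta=-0.0970 Bond=80.5377
(1,0): Delta=-1.0000 Bond=221.5108
(1,1): Delta=-0.0311 Bond=81.6640
(2,0): Delta=-1.0000 Bond=270.2432
(2,1): Delta=-1.0000 Bond=270.2432
(2,2): Delta=0.0397 Bond=76.6629
(3,0): Delta=-1.0000 Bond=329.6967
(3,1): Delta=-1.0000 Bond=329.6967
(3,2): Delta=-1.0000 Bond=329.6967
(3,3): Delta=0.1156 Bond=61.7369
V0=61.6160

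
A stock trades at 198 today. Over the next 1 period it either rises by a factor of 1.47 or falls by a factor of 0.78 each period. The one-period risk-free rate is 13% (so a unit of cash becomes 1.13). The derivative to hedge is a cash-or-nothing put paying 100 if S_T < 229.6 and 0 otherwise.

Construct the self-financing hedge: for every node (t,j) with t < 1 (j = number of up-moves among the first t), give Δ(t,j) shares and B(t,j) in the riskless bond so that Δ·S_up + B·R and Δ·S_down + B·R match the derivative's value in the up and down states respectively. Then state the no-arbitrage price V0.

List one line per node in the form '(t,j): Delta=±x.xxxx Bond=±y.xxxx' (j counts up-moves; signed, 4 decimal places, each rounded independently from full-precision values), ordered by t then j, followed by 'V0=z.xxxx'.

Since d<R<u, set p* = (R−d)/(u−d) = 0.5072; price each node as the discounted p*-expectation of its children.
Payoff layer (t=1): V(1,0)=100.0000, V(1,1)=0.0000
(0,0): S=198.0000. Δ = (V_up−V_dn)/(S_up−S_dn) = (0.0000−100.0000)/(291.0600−154.4400) = -0.7320. V = [p*·0.0000 + (1−p*)·100.0000]/1.13 = 43.6065. B = V − Δ·S = 188.5341.
The time-0 hedge costs 43.6065, which is the no-arbitrage price.

(0,0): Delta=-0.7320 Bond=188.5341
V0=43.6065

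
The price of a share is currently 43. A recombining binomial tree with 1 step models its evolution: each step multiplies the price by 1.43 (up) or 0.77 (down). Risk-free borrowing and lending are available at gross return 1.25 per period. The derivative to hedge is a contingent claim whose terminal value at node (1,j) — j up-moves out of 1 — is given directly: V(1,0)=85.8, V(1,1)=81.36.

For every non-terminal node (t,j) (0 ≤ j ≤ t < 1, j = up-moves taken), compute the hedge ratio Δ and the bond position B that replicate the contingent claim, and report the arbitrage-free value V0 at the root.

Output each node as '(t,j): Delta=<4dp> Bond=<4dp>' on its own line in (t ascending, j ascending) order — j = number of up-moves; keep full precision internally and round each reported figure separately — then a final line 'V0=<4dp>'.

Since d<R<u, set p* = (R−d)/(u−d) = 0.7273; price each node as the discounted p*-expectation of its children.
Payoff layer (t=1): V(1,0)=85.8000, V(1,1)=81.3600
(0,0): S=43.0000. Δ = (V_up−V_dn)/(S_up−S_dn) = (81.3600−85.8000)/(61.4900−33.1100) = -0.1564. V = [p*·81.3600 + (1−p*)·85.8000]/1.25 = 66.0567. B = V − Δ·S = 72.7840.
Self-financing check: at every node Δ·S+B equals the discounted successor values.

(0,0): Delta=-0.1564 Bond=72.7840
V0=66.0567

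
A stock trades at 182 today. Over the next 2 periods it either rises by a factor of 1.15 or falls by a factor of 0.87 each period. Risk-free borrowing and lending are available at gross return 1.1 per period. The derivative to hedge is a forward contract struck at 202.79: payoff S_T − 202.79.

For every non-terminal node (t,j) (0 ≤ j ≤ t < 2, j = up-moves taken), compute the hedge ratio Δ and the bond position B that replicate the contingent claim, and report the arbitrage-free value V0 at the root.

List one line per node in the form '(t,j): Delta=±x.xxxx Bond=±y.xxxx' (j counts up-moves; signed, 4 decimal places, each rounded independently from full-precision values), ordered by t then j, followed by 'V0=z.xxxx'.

Since d<R<u, set p* = (R−d)/(u−d) = 0.8214; price each node as the discounted p*-expectation of its children.
Payoff layer (t=2): V(2,0)=-65.0342, V(2,1)=-20.6990, V(2,2)=37.9050
  t=1,j=0: stock 158.3400 → up 182.0910 (V=-20.6990), down 137.7558 (V=-65.0342). Price -26.0145; hedge Δ=1.0000, bond B=-184.3545.
  t=1,j=1: stock 209.3000 → up 240.6950 (V=37.9050), down 182.0910 (V=-20.6990). Price 24.9455; hedge Δ=1.0000, bond B=-184.3545.
  t=0,j=0: stock 182.0000 → up 209.3000 (V=24.9455), down 158.3400 (V=-26.0145). Price 14.4050; hedge Δ=1.0000, bond B=-167.5950.
Each (Δ,B) replicates both successor values, so the strategy is self-financing and V0 is arbitrage-free.

(0,0): Delta=1.0000 Bond=-167.5950
(1,0): Delta=1.0000 Bond=-184.3545
(1,1): Delta=1.0000 Bond=-184.3545
V0=14.4050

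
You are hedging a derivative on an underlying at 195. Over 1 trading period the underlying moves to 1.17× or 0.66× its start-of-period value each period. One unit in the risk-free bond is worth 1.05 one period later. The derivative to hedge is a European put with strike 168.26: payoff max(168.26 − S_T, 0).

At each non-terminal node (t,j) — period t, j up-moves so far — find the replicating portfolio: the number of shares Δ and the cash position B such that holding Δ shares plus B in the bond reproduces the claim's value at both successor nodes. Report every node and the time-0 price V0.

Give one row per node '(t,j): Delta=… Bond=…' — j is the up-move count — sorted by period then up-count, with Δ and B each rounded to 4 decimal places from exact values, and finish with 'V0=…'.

(0,0): Delta=-0.3978 Bond=86.4336
V0=8.8650

No-arbitrage ⇒ martingale measure with p* = (R−d)/(u−d) = 0.7647.
Terminal payoffs: V(1,0)=39.5600, V(1,1)=0.0000
Node (0,0) S=195.0000: V=(p*·0.0000+(1−p*)·39.5600)/1.05=8.8650; Δ=(0.0000−39.5600)/(228.1500−128.7000)=-0.3978; B=V−Δ·S=86.4336
Check: Δ(0,0)·S0 + B(0,0) = 8.8650 = V0.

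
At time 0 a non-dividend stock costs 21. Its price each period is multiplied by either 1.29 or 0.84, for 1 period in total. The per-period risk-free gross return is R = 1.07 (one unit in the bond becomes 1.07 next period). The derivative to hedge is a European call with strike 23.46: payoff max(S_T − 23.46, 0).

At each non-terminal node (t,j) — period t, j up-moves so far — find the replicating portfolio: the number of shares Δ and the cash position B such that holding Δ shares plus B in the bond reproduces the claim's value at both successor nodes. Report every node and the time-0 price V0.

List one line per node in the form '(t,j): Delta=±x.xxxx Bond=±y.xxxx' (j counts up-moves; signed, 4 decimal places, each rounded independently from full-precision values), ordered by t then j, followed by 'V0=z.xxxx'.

The replicating-portfolio and risk-neutral prices coincide; use p* = (1.07−0.84)/(1.29−0.84) = 0.5111 for the latter.
At expiry t=1: V(1,0)=0.0000, V(1,1)=3.6300
  t=0,j=0: stock 21.0000 → up 27.0900 (V=3.6300), down 17.6400 (V=0.0000). Price 1.7340; hedge Δ=0.3841, bond B=-6.3327.
The time-0 hedge costs 1.7340, which is the no-arbitrage price.

(0,0): Delta=0.3841 Bond=-6.3327
V0=1.7340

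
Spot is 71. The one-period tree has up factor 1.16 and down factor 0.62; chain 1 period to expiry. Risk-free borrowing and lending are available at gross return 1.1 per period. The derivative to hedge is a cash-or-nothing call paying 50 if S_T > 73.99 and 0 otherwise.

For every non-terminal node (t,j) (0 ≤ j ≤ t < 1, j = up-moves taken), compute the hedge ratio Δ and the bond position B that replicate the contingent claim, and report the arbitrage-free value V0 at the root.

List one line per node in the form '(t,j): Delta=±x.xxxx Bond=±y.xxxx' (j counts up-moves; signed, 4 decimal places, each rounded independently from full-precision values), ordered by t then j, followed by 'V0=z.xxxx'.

The replicating-portfolio and risk-neutral prices coincide; use p* = (1.1−0.62)/(1.16−0.62) = 0.8889 for the latter.
At expiry t=1: V(1,0)=0.0000, V(1,1)=50.0000
  t=0,j=0: stock 71.0000 → up 82.3600 (V=50.0000), down 44.0200 (V=0.0000). Price 40.4040; hedge Δ=1.3041, bond B=-52.1886.
Self-financing check: at every node Δ·S+B equals the discounted successor values.

(0,0): Delta=1.3041 Bond=-52.1886
V0=40.4040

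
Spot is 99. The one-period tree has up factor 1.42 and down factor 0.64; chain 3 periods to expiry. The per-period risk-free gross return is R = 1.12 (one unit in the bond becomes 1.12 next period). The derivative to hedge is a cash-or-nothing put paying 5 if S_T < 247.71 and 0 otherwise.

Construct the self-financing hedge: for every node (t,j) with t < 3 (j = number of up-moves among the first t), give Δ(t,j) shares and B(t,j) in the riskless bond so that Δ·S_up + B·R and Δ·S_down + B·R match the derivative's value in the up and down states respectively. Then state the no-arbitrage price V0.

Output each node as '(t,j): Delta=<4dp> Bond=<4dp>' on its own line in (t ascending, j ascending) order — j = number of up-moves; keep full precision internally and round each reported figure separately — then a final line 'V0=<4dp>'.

(0,0): Delta=-0.0195 Bond=4.6647
(1,0): Delta=0.0000 Bond=3.9860
(1,1): Delta=-0.0251 Bond=5.9986
(2,0): Delta=0.0000 Bond=4.4643
(2,1): Delta=0.0000 Bond=4.4643
(2,2): Delta=-0.0321 Bond=8.1273
V0=2.7295

The replicating-portfolio and risk-neutral prices coincide; use p* = (1.12−0.64)/(1.42−0.64) = 0.6154 for the latter.
Terminal values V(3,·): V(3,0)=5.0000, V(3,1)=5.0000, V(3,2)=5.0000, V(3,3)=0.0000
  t=2,j=0: stock 40.5504 → up 57.5816 (V=5.0000), down 25.9523 (V=5.0000). Price 4.4643; hedge Δ=0.0000, bond B=4.4643.
  t=2,j=1: stock 89.9712 → up 127.7591 (V=5.0000), down 57.5816 (V=5.0000). Price 4.4643; hedge Δ=0.0000, bond B=4.4643.
  t=2,j=2: stock 199.6236 → up 283.4655 (V=0.0000), down 127.7591 (V=5.0000). Price 1.7170; hedge Δ=-0.0321, bond B=8.1273.
  t=1,j=0: stock 63.3600 → up 89.9712 (V=4.4643), down 40.5504 (V=4.4643). Price 3.9860; hedge Δ=0.0000, bond B=3.9860.
  t=1,j=1: stock 140.5800 → up 199.6236 (V=1.7170), down 89.9712 (V=4.4643). Price 2.4765; hedge Δ=-0.0251, bond B=5.9986.
  t=0,j=0: stock 99.0000 → up 140.5800 (V=2.4765), down 63.3600 (V=3.9860). Price 2.7295; hedge Δ=-0.0195, bond B=4.6647.
Each (Δ,B) replicates both successor values, so the strategy is self-financing and V0 is arbitrage-free.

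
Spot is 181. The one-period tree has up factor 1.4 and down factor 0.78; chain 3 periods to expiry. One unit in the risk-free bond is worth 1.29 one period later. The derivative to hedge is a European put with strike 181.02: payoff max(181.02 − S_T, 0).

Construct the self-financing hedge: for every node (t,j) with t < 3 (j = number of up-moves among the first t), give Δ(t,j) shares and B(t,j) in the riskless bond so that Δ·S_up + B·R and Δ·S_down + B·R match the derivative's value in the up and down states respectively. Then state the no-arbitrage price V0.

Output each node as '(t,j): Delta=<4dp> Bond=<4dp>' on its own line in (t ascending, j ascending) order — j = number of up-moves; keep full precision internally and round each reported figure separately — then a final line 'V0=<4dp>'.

(0,0): Delta=-0.0535 Bond=10.8985
(1,0): Delta=-0.3029 Bond=49.2707
(1,1): Delta=-0.0235 Bond=6.4644
(2,0): Delta=-1.0000 Bond=140.3256
(2,1): Delta=-0.2191 Bond=47.0018
(2,2): Delta=0.0000 Bond=0.0000
V0=1.2191

Risk-neutral probability p* = (R−d)/(u−d) = (1.29−0.78)/(1.4−0.78) = 0.8226.
Terminal payoffs: V(3,0)=95.1261, V(3,1)=26.8514, V(3,2)=0.0000, V(3,3)=0.0000
(2,0): S=110.1204. Δ = (V_up−V_dn)/(S_up−S_dn) = (26.8514−95.1261)/(154.1686−85.8939) = -1.0000. V = [p*·26.8514 + (1−p*)·95.1261]/1.29 = 30.2052. B = V − Δ·S = 140.3256.
(2,1): S=197.6520. Δ = (V_up−V_dn)/(S_up−S_dn) = (0.0000−26.8514)/(276.7128−154.1686) = -0.2191. V = [p*·0.0000 + (1−p*)·26.8514]/1.29 = 3.6930. B = V − Δ·S = 47.0018.
(2,2): S=354.7600. Δ = (V_up−V_dn)/(S_up−S_dn) = (0.0000−0.0000)/(496.6640−276.7128) = 0.0000. V = [p*·0.0000 + (1−p*)·0.0000]/1.29 = 0.0000. B = V − Δ·S = 0.0000.
(1,0): S=141.1800. Δ = (V_up−V_dn)/(S_up−S_dn) = (3.6930−30.2052)/(197.6520−110.1204) = -0.3029. V = [p*·3.6930 + (1−p*)·30.2052]/1.29 = 6.5091. B = V − Δ·S = 49.2707.
(1,1): S=253.4000. Δ = (V_up−V_dn)/(S_up−S_dn) = (0.0000−3.6930)/(354.7600−197.6520) = -0.0235. V = [p*·0.0000 + (1−p*)·3.6930]/1.29 = 0.5079. B = V − Δ·S = 6.4644.
(0,0): S=181.0000. Δ = (V_up−V_dn)/(S_up−S_dn) = (0.5079−6.5091)/(253.4000−141.1800) = -0.0535. V = [p*·0.5079 + (1−p*)·6.5091]/1.29 = 1.2191. B = V − Δ·S = 10.8985.
Each (Δ,B) replicates both successor values, so the strategy is self-financing and V0 is arbitrage-free.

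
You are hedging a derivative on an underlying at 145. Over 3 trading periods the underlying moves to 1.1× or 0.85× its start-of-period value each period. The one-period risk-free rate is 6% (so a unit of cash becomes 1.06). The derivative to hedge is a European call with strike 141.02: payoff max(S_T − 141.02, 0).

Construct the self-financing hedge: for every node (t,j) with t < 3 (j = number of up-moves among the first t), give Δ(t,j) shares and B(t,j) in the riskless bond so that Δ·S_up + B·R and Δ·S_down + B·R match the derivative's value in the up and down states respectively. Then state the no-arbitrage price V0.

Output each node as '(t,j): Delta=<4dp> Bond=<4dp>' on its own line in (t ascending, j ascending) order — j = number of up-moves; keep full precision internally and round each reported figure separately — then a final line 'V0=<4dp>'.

(0,0): Delta=0.8134 Bond=-89.7703
(1,0): Delta=0.2086 Bond=-20.6206
(1,1): Delta=0.9024 Bond=-109.3539
(2,0): Delta=0.0000 Bond=0.0000
(2,1): Delta=0.2394 Bond=-26.0212
(2,2): Delta=1.0000 Bond=-133.0377
V0=28.1721

The replicating-portfolio and risk-neutral prices coincide; use p* = (1.06−0.85)/(1.1−0.85) = 0.8400 for the latter.
At expiry t=3: V(3,0)=0.0000, V(3,1)=0.0000, V(3,2)=8.1125, V(3,3)=51.9750
(2,0): S=104.7625. Δ = (V_up−V_dn)/(S_up−S_dn) = (0.0000−0.0000)/(115.2387−89.0481) = 0.0000. V = [p*·0.0000 + (1−p*)·0.0000]/1.06 = 0.0000. B = V − Δ·S = 0.0000.
(2,1): S=135.5750. Δ = (V_up−V_dn)/(S_up−S_dn) = (8.1125−0.0000)/(149.1325−115.2387) = 0.2394. V = [p*·8.1125 + (1−p*)·0.0000]/1.06 = 6.4288. B = V − Δ·S = -26.0212.
(2,2): S=175.4500. Δ = (V_up−V_dn)/(S_up−S_dn) = (51.9750−8.1125)/(192.9950−149.1325) = 1.0000. V = [p*·51.9750 + (1−p*)·8.1125]/1.06 = 42.4123. B = V − Δ·S = -133.0377.
(1,0): S=123.2500. Δ = (V_up−V_dn)/(S_up−S_dn) = (6.4288−0.0000)/(135.5750−104.7625) = 0.2086. V = [p*·6.4288 + (1−p*)·0.0000]/1.06 = 5.0945. B = V − Δ·S = -20.6206.
(1,1): S=159.5000. Δ = (V_up−V_dn)/(S_up−S_dn) = (42.4123−6.4288)/(175.4500−135.5750) = 0.9024. V = [p*·42.4123 + (1−p*)·6.4288]/1.06 = 34.5801. B = V − Δ·S = -109.3539.
(0,0): S=145.0000. Δ = (V_up−V_dn)/(S_up−S_dn) = (34.5801−5.0945)/(159.5000−123.2500) = 0.8134. V = [p*·34.5801 + (1−p*)·5.0945]/1.06 = 28.1721. B = V − Δ·S = -89.7703.
Check: Δ(0,0)·S0 + B(0,0) = 28.1721 = V0.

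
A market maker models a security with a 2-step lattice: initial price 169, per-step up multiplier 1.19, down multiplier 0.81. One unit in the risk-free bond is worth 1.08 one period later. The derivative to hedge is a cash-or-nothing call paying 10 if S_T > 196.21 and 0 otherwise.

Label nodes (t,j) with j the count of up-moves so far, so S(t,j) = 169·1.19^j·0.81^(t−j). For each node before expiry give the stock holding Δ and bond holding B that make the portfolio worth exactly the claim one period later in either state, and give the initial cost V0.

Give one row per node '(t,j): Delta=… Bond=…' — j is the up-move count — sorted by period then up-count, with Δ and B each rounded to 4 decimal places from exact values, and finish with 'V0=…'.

(0,0): Delta=0.1024 Bond=-12.9848
(1,0): Delta=0.0000 Bond=0.0000
(1,1): Delta=0.1309 Bond=-19.7368
V0=4.3283

Risk-neutral probability p* = (R−d)/(u−d) = (1.08−0.81)/(1.19−0.81) = 0.7105.
Payoff layer (t=2): V(2,0)=0.0000, V(2,1)=0.0000, V(2,2)=10.0000
(1,0): S=136.8900. Δ = (V_up−V_dn)/(S_up−S_dn) = (0.0000−0.0000)/(162.8991−110.8809) = 0.0000. V = [p*·0.0000 + (1−p*)·0.0000]/1.08 = 0.0000. B = V − Δ·S = 0.0000.
(1,1): S=201.1100. Δ = (V_up−V_dn)/(S_up−S_dn) = (10.0000−0.0000)/(239.3209−162.8991) = 0.1309. V = [p*·10.0000 + (1−p*)·0.0000]/1.08 = 6.5789. B = V − Δ·S = -19.7368.
(0,0): S=169.0000. Δ = (V_up−V_dn)/(S_up−S_dn) = (6.5789−0.0000)/(201.1100−136.8900) = 0.1024. V = [p*·6.5789 + (1−p*)·0.0000]/1.08 = 4.3283. B = V − Δ·S = -12.9848.
The time-0 hedge costs 4.3283, which is the no-arbitrage price.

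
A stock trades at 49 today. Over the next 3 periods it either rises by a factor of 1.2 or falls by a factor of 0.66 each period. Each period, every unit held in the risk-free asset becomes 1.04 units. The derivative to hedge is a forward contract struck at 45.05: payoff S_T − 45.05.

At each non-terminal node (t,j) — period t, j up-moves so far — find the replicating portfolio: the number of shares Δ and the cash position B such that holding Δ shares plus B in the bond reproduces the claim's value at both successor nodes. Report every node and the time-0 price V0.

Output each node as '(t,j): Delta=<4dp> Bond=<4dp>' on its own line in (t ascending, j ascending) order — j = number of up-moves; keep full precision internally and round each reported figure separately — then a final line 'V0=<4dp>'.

(0,0): Delta=1.0000 Bond=-40.0493
(1,0): Delta=1.0000 Bond=-41.6513
(1,1): Delta=1.0000 Bond=-41.6513
(2,0): Delta=1.0000 Bond=-43.3173
(2,1): Delta=1.0000 Bond=-43.3173
(2,2): Delta=1.0000 Bond=-43.3173
V0=8.9507

Risk-neutral probability p* = (R−d)/(u−d) = (1.04−0.66)/(1.2−0.66) = 0.7037.
Terminal payoffs: V(3,0)=-30.9627, V(3,1)=-19.4367, V(3,2)=1.5196, V(3,3)=39.6220
(2,0): S=21.3444. Δ = (V_up−V_dn)/(S_up−S_dn) = (-19.4367−-30.9627)/(25.6133−14.0873) = 1.0000. V = [p*·-19.4367 + (1−p*)·-30.9627]/1.04 = -21.9729. B = V − Δ·S = -43.3173.
(2,1): S=38.8080. Δ = (V_up−V_dn)/(S_up−S_dn) = (1.5196−-19.4367)/(46.5696−25.6133) = 1.0000. V = [p*·1.5196 + (1−p*)·-19.4367]/1.04 = -4.5093. B = V − Δ·S = -43.3173.
(2,2): S=70.5600. Δ = (V_up−V_dn)/(S_up−S_dn) = (39.6220−1.5196)/(84.6720−46.5696) = 1.0000. V = [p*·39.6220 + (1−p*)·1.5196]/1.04 = 27.2427. B = V − Δ·S = -43.3173.
(1,0): S=32.3400. Δ = (V_up−V_dn)/(S_up−S_dn) = (-4.5093−-21.9729)/(38.8080−21.3444) = 1.0000. V = [p*·-4.5093 + (1−p*)·-21.9729]/1.04 = -9.3113. B = V − Δ·S = -41.6513.
(1,1): S=58.8000. Δ = (V_up−V_dn)/(S_up−S_dn) = (27.2427−-4.5093)/(70.5600−38.8080) = 1.0000. V = [p*·27.2427 + (1−p*)·-4.5093]/1.04 = 17.1487. B = V − Δ·S = -41.6513.
(0,0): S=49.0000. Δ = (V_up−V_dn)/(S_up−S_dn) = (17.1487−-9.3113)/(58.8000−32.3400) = 1.0000. V = [p*·17.1487 + (1−p*)·-9.3113]/1.04 = 8.9507. B = V − Δ·S = -40.0493.
Check: Δ(0,0)·S0 + B(0,0) = 8.9507 = V0.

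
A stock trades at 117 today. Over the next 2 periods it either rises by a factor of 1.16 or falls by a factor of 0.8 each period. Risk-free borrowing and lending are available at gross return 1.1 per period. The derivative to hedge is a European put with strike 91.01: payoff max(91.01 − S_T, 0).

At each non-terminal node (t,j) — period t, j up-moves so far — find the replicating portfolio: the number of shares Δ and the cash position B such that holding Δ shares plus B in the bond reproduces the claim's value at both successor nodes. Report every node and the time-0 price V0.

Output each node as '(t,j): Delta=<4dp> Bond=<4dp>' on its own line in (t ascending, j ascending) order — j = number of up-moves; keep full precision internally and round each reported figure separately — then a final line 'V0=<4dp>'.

(0,0): Delta=-0.0580 Bond=7.1590
(1,0): Delta=-0.4787 Bond=47.2495
(1,1): Delta=0.0000 Bond=0.0000
V0=0.3703

Since d<R<u, set p* = (R−d)/(u−d) = 0.8333; price each node as the discounted p*-expectation of its children.
At expiry t=2: V(2,0)=16.1300, V(2,1)=0.0000, V(2,2)=0.0000
Node (1,0) S=93.6000: V=(p*·0.0000+(1−p*)·16.1300)/1.1=2.4439; Δ=(0.0000−16.1300)/(108.5760−74.8800)=-0.4787; B=V−Δ·S=47.2495
Node (1,1) S=135.7200: V=(p*·0.0000+(1−p*)·0.0000)/1.1=0.0000; Δ=(0.0000−0.0000)/(157.4352−108.5760)=0.0000; B=V−Δ·S=0.0000
Node (0,0) S=117.0000: V=(p*·0.0000+(1−p*)·2.4439)/1.1=0.3703; Δ=(0.0000−2.4439)/(135.7200−93.6000)=-0.0580; B=V−Δ·S=7.1590
The time-0 hedge costs 0.3703, which is the no-arbitrage price.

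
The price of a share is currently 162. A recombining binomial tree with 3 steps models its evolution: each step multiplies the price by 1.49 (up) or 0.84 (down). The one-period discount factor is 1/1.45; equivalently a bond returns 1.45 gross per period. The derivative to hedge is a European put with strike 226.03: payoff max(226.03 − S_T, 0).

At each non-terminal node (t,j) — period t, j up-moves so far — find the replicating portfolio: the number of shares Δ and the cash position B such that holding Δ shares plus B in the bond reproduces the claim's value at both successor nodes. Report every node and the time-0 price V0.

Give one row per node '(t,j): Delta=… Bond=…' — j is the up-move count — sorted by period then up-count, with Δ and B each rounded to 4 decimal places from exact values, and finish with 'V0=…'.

(0,0): Delta=-0.0303 Bond=5.1193
(1,0): Delta=-0.4433 Bond=63.6196
(1,1): Delta=-0.0151 Bond=3.7380
(2,0): Delta=-1.0000 Bond=155.8828
(2,1): Delta=-0.4227 Bond=88.0756
(2,2): Delta=0.0000 Bond=0.0000
V0=0.2048

Since d<R<u, set p* = (R−d)/(u−d) = 0.9385; price each node as the discounted p*-expectation of its children.
At expiry t=3: V(3,0)=130.0120, V(3,1)=55.7123, V(3,2)=0.0000, V(3,3)=0.0000
(2,0): S=114.3072. Δ = (V_up−V_dn)/(S_up−S_dn) = (55.7123−130.0120)/(170.3177−96.0180) = -1.0000. V = [p*·55.7123 + (1−p*)·130.0120]/1.45 = 41.5756. B = V − Δ·S = 155.8828.
(2,1): S=202.7592. Δ = (V_up−V_dn)/(S_up−S_dn) = (0.0000−55.7123)/(302.1112−170.3177) = -0.4227. V = [p*·0.0000 + (1−p*)·55.7123]/1.45 = 2.3644. B = V − Δ·S = 88.0756.
(2,2): S=359.6562. Δ = (V_up−V_dn)/(S_up−S_dn) = (0.0000−0.0000)/(535.8877−302.1112) = 0.0000. V = [p*·0.0000 + (1−p*)·0.0000]/1.45 = 0.0000. B = V − Δ·S = 0.0000.
(1,0): S=136.0800. Δ = (V_up−V_dn)/(S_up−S_dn) = (2.3644−41.5756)/(202.7592−114.3072) = -0.4433. V = [p*·2.3644 + (1−p*)·41.5756]/1.45 = 3.2948. B = V − Δ·S = 63.6196.
(1,1): S=241.3800. Δ = (V_up−V_dn)/(S_up−S_dn) = (0.0000−2.3644)/(359.6562−202.7592) = -0.0151. V = [p*·0.0000 + (1−p*)·2.3644]/1.45 = 0.1003. B = V − Δ·S = 3.7380.
(0,0): S=162.0000. Δ = (V_up−V_dn)/(S_up−S_dn) = (0.1003−3.2948)/(241.3800−136.0800) = -0.0303. V = [p*·0.1003 + (1−p*)·3.2948]/1.45 = 0.2048. B = V − Δ·S = 5.1193.
Each (Δ,B) replicates both successor values, so the strategy is self-financing and V0 is arbitrage-free.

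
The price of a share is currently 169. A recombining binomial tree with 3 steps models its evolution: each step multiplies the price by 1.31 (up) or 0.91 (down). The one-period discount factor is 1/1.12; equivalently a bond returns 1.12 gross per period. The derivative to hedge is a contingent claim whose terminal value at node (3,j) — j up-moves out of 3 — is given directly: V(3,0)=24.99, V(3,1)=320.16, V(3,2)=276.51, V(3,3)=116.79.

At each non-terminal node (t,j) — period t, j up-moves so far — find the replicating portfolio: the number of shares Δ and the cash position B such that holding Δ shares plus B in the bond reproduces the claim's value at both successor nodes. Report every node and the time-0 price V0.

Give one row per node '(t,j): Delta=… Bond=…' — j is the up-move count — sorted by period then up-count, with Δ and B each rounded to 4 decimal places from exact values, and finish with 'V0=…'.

Under the risk-neutral measure, an up-move has probability p* = (R−d)/(u−d) = 0.5250 and values discount at R = 1.12.
Payoff layer (t=3): V(3,0)=24.9900, V(3,1)=320.1600, V(3,2)=276.5100, V(3,3)=116.7900
Node (2,0) S=139.9489: V=(p*·320.1600+(1−p*)·24.9900)/1.12=160.6734; Δ=(320.1600−24.9900)/(183.3331−127.3535)=5.2728; B=V−Δ·S=-577.2516
Node (2,1) S=201.4649: V=(p*·276.5100+(1−p*)·320.1600)/1.12=265.3962; Δ=(276.5100−320.1600)/(263.9190−183.3331)=-0.5417; B=V−Δ·S=374.5212
Node (2,2) S=290.0209: V=(p*·116.7900+(1−p*)·276.5100)/1.12=172.0152; Δ=(116.7900−276.5100)/(379.9274−263.9190)=-1.3768; B=V−Δ·S=571.3152
Node (1,0) S=153.7900: V=(p*·265.3962+(1−p*)·160.6734)/1.12=192.5472; Δ=(265.3962−160.6734)/(201.4649−139.9489)=1.7024; B=V−Δ·S=-69.2597
Node (1,1) S=221.3900: V=(p*·172.0152+(1−p*)·265.3962)/1.12=193.1885; Δ=(172.0152−265.3962)/(290.0209−201.4649)=-1.0545; B=V−Δ·S=426.6411
Node (0,0) S=169.0000: V=(p*·193.1885+(1−p*)·192.5472)/1.12=172.2178; Δ=(193.1885−192.5472)/(221.3900−153.7900)=0.0095; B=V−Δ·S=170.6145
Check: Δ(0,0)·S0 + B(0,0) = 172.2178 = V0.

(0,0): Delta=0.0095 Bond=170.6145
(1,0): Delta=1.7024 Bond=-69.2597
(1,1): Delta=-1.0545 Bond=426.6411
(2,0): Delta=5.2728 Bond=-577.2516
(2,1): Delta=-0.5417 Bond=374.5212
(2,2): Delta=-1.3768 Bond=571.3152
V0=172.2178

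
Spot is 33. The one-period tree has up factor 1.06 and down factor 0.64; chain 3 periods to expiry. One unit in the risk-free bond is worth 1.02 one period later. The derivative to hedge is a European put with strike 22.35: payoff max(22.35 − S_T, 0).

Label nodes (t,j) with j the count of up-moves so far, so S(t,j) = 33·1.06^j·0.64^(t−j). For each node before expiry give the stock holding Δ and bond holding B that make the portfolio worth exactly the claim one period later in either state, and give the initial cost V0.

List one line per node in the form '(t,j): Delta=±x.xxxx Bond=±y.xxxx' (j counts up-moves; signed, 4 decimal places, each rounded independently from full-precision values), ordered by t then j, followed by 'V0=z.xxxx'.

(0,0): Delta=-0.0994 Bond=3.4790
(1,0): Delta=-0.8620 Bond=19.6528
(1,1): Delta=-0.0510 Bond=1.8534
(2,0): Delta=-1.0000 Bond=21.9118
(2,1): Delta=-0.8532 Bond=19.8495
(2,2): Delta=0.0000 Bond=0.0000
V0=0.1973

Since d<R<u, set p* = (R−d)/(u−d) = 0.9048; price each node as the discounted p*-expectation of its children.
Terminal payoffs: V(3,0)=13.6992, V(3,1)=8.0222, V(3,2)=0.0000, V(3,3)=0.0000
  t=2,j=0: stock 13.5168 → up 14.3278 (V=8.0222), down 8.6508 (V=13.6992). Price 8.3950; hedge Δ=-1.0000, bond B=21.9118.
  t=2,j=1: stock 22.3872 → up 23.7304 (V=0.0000), down 14.3278 (V=8.0222). Price 0.7490; hedge Δ=-0.8532, bond B=19.8495.
  t=2,j=2: stock 37.0788 → up 39.3035 (V=0.0000), down 23.7304 (V=0.0000). Price 0.0000; hedge Δ=0.0000, bond B=0.0000.
  t=1,j=0: stock 21.1200 → up 22.3872 (V=0.7490), down 13.5168 (V=8.3950). Price 1.4483; hedge Δ=-0.8620, bond B=19.6528.
  t=1,j=1: stock 34.9800 → up 37.0788 (V=0.0000), down 22.3872 (V=0.7490). Price 0.0699; hedge Δ=-0.0510, bond B=1.8534.
  t=0,j=0: stock 33.0000 → up 34.9800 (V=0.0699), down 21.1200 (V=1.4483). Price 0.1973; hedge Δ=-0.0994, bond B=3.4790.
Check: Δ(0,0)·S0 + B(0,0) = 0.1973 = V0.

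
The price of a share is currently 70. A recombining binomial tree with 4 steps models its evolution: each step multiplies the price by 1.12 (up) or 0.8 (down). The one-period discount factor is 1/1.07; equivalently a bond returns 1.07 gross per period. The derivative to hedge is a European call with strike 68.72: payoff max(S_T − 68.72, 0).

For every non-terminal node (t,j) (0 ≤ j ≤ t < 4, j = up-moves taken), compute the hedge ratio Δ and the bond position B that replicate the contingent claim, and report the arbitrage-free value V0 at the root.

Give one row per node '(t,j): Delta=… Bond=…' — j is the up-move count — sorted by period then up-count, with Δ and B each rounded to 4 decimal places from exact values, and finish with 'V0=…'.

Since d<R<u, set p* = (R−d)/(u−d) = 0.8437; price each node as the discounted p*-expectation of its children.
Terminal values V(4,·): V(4,0)=0.0000, V(4,1)=0.0000, V(4,2)=0.0000, V(4,3)=9.9560, V(4,4)=41.4264
(3,0): S=35.8400. Δ = (V_up−V_dn)/(S_up−S_dn) = (0.0000−0.0000)/(40.1408−28.6720) = 0.0000. V = [p*·0.0000 + (1−p*)·0.0000]/1.07 = 0.0000. B = V − Δ·S = 0.0000.
(3,1): S=50.1760. Δ = (V_up−V_dn)/(S_up−S_dn) = (0.0000−0.0000)/(56.1971−40.1408) = 0.0000. V = [p*·0.0000 + (1−p*)·0.0000]/1.07 = 0.0000. B = V − Δ·S = 0.0000.
(3,2): S=70.2464. Δ = (V_up−V_dn)/(S_up−S_dn) = (9.9560−0.0000)/(78.6760−56.1971) = 0.4429. V = [p*·9.9560 + (1−p*)·0.0000]/1.07 = 7.8508. B = V − Δ·S = -23.2616.
(3,3): S=98.3450. Δ = (V_up−V_dn)/(S_up−S_dn) = (41.4264−9.9560)/(110.1464−78.6760) = 1.0000. V = [p*·41.4264 + (1−p*)·9.9560]/1.07 = 34.1207. B = V − Δ·S = -64.2243.
(2,0): S=44.8000. Δ = (V_up−V_dn)/(S_up−S_dn) = (0.0000−0.0000)/(50.1760−35.8400) = 0.0000. V = [p*·0.0000 + (1−p*)·0.0000]/1.07 = 0.0000. B = V − Δ·S = 0.0000.
(2,1): S=62.7200. Δ = (V_up−V_dn)/(S_up−S_dn) = (7.8508−0.0000)/(70.2464−50.1760) = 0.3912. V = [p*·7.8508 + (1−p*)·0.0000]/1.07 = 6.1908. B = V − Δ·S = -18.3430.
(2,2): S=87.8080. Δ = (V_up−V_dn)/(S_up−S_dn) = (34.1207−7.8508)/(98.3450−70.2464) = 0.9349. V = [p*·34.1207 + (1−p*)·7.8508]/1.07 = 28.0523. B = V − Δ·S = -54.0410.
(1,0): S=56.0000. Δ = (V_up−V_dn)/(S_up−S_dn) = (6.1908−0.0000)/(62.7200−44.8000) = 0.3455. V = [p*·6.1908 + (1−p*)·0.0000]/1.07 = 4.8817. B = V − Δ·S = -14.4644.
(1,1): S=78.4000. Δ = (V_up−V_dn)/(S_up−S_dn) = (28.0523−6.1908)/(87.8080−62.7200) = 0.8714. V = [p*·28.0523 + (1−p*)·6.1908]/1.07 = 23.0247. B = V − Δ·S = -45.2927.
(0,0): S=70.0000. Δ = (V_up−V_dn)/(S_up−S_dn) = (23.0247−4.8817)/(78.4000−56.0000) = 0.8100. V = [p*·23.0247 + (1−p*)·4.8817]/1.07 = 18.8691. B = V − Δ·S = -37.8278.
Each (Δ,B) replicates both successor values, so the strategy is self-financing and V0 is arbitrage-free.

(0,0): Delta=0.8100 Bond=-37.8278
(1,0): Delta=0.3455 Bond=-14.4644
(1,1): Delta=0.8714 Bond=-45.2927
(2,0): Delta=0.0000 Bond=0.0000
(2,1): Delta=0.3912 Bond=-18.3430
(2,2): Delta=0.9349 Bond=-54.0410
(3,0): Delta=0.0000 Bond=0.0000
(3,1): Delta=0.0000 Bond=0.0000
(3,2): Delta=0.4429 Bond=-23.2616
(3,3): Delta=1.0000 Bond=-64.2243
V0=18.8691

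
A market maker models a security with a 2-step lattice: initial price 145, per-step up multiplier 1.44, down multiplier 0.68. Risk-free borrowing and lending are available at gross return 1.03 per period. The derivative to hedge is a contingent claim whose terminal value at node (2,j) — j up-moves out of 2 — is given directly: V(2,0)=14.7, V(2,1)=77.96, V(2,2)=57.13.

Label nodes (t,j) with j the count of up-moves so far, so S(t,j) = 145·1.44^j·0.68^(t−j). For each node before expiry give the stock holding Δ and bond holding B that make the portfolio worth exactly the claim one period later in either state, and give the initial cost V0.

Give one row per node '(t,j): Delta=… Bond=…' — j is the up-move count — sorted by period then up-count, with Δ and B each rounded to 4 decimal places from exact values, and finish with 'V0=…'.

(0,0): Delta=0.2162 Bond=20.6250
(1,0): Delta=0.8442 Bond=-40.6806
(1,1): Delta=-0.1313 Bond=93.7839
V0=51.9668

No-arbitrage ⇒ martingale measure with p* = (R−d)/(u−d) = 0.4605.
Terminal payoffs: V(2,0)=14.7000, V(2,1)=77.9600, V(2,2)=57.1300
Node (1,0) S=98.6000: V=(p*·77.9600+(1−p*)·14.7000)/1.03=42.5562; Δ=(77.9600−14.7000)/(141.9840−67.0480)=0.8442; B=V−Δ·S=-40.6806
Node (1,1) S=208.8000: V=(p*·57.1300+(1−p*)·77.9600)/1.03=66.3760; Δ=(57.1300−77.9600)/(300.6720−141.9840)=-0.1313; B=V−Δ·S=93.7839
Node (0,0) S=145.0000: V=(p*·66.3760+(1−p*)·42.5562)/1.03=51.9668; Δ=(66.3760−42.5562)/(208.8000−98.6000)=0.2162; B=V−Δ·S=20.6250
Each (Δ,B) replicates both successor values, so the strategy is self-financing and V0 is arbitrage-free.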